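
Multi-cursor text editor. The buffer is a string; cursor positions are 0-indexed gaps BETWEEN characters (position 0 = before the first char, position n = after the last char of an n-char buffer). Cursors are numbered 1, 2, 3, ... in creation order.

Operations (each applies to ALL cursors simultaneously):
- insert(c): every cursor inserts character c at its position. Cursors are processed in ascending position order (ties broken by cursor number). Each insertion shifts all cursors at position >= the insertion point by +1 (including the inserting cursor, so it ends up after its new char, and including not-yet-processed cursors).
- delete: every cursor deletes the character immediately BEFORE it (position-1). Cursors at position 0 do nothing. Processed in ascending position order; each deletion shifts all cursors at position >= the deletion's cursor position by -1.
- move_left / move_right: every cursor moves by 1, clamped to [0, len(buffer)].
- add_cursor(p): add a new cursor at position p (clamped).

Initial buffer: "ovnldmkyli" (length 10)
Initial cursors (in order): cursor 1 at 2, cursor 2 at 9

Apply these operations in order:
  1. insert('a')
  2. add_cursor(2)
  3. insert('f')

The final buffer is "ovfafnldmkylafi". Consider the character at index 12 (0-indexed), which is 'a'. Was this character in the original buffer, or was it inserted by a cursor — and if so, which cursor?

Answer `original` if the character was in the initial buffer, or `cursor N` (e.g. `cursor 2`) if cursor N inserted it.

Answer: cursor 2

Derivation:
After op 1 (insert('a')): buffer="ovanldmkylai" (len 12), cursors c1@3 c2@11, authorship ..1.......2.
After op 2 (add_cursor(2)): buffer="ovanldmkylai" (len 12), cursors c3@2 c1@3 c2@11, authorship ..1.......2.
After op 3 (insert('f')): buffer="ovfafnldmkylafi" (len 15), cursors c3@3 c1@5 c2@14, authorship ..311.......22.
Authorship (.=original, N=cursor N): . . 3 1 1 . . . . . . . 2 2 .
Index 12: author = 2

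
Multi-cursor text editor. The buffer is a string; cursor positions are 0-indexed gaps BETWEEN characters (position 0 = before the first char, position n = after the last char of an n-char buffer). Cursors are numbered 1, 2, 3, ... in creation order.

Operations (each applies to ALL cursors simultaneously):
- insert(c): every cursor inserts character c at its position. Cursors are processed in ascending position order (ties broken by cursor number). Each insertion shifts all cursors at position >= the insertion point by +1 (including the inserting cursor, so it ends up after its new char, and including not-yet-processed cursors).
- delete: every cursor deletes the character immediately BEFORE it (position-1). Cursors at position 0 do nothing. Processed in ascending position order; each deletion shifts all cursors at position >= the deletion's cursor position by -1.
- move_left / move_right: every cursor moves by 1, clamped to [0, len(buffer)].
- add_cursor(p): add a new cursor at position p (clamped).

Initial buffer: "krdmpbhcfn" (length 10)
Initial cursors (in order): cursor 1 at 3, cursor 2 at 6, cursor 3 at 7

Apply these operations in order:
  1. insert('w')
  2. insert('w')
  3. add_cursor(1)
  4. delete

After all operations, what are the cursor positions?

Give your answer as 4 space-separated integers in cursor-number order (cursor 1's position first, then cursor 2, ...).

Answer: 3 7 9 0

Derivation:
After op 1 (insert('w')): buffer="krdwmpbwhwcfn" (len 13), cursors c1@4 c2@8 c3@10, authorship ...1...2.3...
After op 2 (insert('w')): buffer="krdwwmpbwwhwwcfn" (len 16), cursors c1@5 c2@10 c3@13, authorship ...11...22.33...
After op 3 (add_cursor(1)): buffer="krdwwmpbwwhwwcfn" (len 16), cursors c4@1 c1@5 c2@10 c3@13, authorship ...11...22.33...
After op 4 (delete): buffer="rdwmpbwhwcfn" (len 12), cursors c4@0 c1@3 c2@7 c3@9, authorship ..1...2.3...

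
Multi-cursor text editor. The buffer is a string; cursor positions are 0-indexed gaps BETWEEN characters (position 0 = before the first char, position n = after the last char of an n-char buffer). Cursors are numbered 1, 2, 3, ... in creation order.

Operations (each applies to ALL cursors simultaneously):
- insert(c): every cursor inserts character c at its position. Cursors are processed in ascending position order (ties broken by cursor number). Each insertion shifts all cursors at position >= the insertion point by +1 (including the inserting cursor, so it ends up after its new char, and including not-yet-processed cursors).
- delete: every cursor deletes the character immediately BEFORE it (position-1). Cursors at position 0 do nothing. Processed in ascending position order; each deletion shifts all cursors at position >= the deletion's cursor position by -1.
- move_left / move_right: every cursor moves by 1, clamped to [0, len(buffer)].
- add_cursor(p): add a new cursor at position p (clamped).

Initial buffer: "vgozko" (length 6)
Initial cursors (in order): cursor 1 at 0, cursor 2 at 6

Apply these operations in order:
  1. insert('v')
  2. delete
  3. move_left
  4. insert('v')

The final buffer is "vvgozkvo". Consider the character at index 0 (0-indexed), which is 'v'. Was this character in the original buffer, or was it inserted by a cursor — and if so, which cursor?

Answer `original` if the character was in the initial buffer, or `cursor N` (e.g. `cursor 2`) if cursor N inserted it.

After op 1 (insert('v')): buffer="vvgozkov" (len 8), cursors c1@1 c2@8, authorship 1......2
After op 2 (delete): buffer="vgozko" (len 6), cursors c1@0 c2@6, authorship ......
After op 3 (move_left): buffer="vgozko" (len 6), cursors c1@0 c2@5, authorship ......
After op 4 (insert('v')): buffer="vvgozkvo" (len 8), cursors c1@1 c2@7, authorship 1.....2.
Authorship (.=original, N=cursor N): 1 . . . . . 2 .
Index 0: author = 1

Answer: cursor 1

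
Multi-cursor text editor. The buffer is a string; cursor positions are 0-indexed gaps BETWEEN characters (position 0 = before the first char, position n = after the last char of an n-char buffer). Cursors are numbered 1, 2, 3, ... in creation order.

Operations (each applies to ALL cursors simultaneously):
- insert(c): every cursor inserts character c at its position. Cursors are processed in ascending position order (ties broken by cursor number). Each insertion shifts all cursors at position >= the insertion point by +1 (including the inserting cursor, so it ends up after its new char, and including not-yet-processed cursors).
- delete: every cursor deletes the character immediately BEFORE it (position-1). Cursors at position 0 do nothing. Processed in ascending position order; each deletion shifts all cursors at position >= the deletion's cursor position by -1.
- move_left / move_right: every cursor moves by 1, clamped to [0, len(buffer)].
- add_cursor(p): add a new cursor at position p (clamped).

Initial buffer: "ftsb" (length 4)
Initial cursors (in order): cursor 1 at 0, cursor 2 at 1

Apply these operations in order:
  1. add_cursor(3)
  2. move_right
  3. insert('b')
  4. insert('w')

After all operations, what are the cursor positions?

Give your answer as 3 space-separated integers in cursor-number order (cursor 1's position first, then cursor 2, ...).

After op 1 (add_cursor(3)): buffer="ftsb" (len 4), cursors c1@0 c2@1 c3@3, authorship ....
After op 2 (move_right): buffer="ftsb" (len 4), cursors c1@1 c2@2 c3@4, authorship ....
After op 3 (insert('b')): buffer="fbtbsbb" (len 7), cursors c1@2 c2@4 c3@7, authorship .1.2..3
After op 4 (insert('w')): buffer="fbwtbwsbbw" (len 10), cursors c1@3 c2@6 c3@10, authorship .11.22..33

Answer: 3 6 10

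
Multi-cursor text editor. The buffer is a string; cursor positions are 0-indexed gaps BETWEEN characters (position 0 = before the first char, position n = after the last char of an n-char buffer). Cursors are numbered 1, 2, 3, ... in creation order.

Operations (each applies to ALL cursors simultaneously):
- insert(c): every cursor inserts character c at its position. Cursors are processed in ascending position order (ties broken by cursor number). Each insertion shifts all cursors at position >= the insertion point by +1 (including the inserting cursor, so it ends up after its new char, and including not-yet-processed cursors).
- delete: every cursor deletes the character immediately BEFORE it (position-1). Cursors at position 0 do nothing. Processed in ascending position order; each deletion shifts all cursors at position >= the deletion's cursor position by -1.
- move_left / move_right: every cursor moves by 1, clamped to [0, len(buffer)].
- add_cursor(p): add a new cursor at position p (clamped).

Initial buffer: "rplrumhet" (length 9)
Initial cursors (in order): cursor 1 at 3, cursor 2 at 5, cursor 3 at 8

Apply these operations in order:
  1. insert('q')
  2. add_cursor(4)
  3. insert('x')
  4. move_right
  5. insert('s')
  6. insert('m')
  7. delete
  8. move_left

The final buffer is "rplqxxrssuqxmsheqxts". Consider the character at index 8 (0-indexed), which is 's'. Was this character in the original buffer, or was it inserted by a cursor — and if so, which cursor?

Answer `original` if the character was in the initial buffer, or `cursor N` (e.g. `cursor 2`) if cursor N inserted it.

After op 1 (insert('q')): buffer="rplqruqmheqt" (len 12), cursors c1@4 c2@7 c3@11, authorship ...1..2...3.
After op 2 (add_cursor(4)): buffer="rplqruqmheqt" (len 12), cursors c1@4 c4@4 c2@7 c3@11, authorship ...1..2...3.
After op 3 (insert('x')): buffer="rplqxxruqxmheqxt" (len 16), cursors c1@6 c4@6 c2@10 c3@15, authorship ...114..22...33.
After op 4 (move_right): buffer="rplqxxruqxmheqxt" (len 16), cursors c1@7 c4@7 c2@11 c3@16, authorship ...114..22...33.
After op 5 (insert('s')): buffer="rplqxxrssuqxmsheqxts" (len 20), cursors c1@9 c4@9 c2@14 c3@20, authorship ...114.14.22.2..33.3
After op 6 (insert('m')): buffer="rplqxxrssmmuqxmsmheqxtsm" (len 24), cursors c1@11 c4@11 c2@17 c3@24, authorship ...114.1414.22.22..33.33
After op 7 (delete): buffer="rplqxxrssuqxmsheqxts" (len 20), cursors c1@9 c4@9 c2@14 c3@20, authorship ...114.14.22.2..33.3
After op 8 (move_left): buffer="rplqxxrssuqxmsheqxts" (len 20), cursors c1@8 c4@8 c2@13 c3@19, authorship ...114.14.22.2..33.3
Authorship (.=original, N=cursor N): . . . 1 1 4 . 1 4 . 2 2 . 2 . . 3 3 . 3
Index 8: author = 4

Answer: cursor 4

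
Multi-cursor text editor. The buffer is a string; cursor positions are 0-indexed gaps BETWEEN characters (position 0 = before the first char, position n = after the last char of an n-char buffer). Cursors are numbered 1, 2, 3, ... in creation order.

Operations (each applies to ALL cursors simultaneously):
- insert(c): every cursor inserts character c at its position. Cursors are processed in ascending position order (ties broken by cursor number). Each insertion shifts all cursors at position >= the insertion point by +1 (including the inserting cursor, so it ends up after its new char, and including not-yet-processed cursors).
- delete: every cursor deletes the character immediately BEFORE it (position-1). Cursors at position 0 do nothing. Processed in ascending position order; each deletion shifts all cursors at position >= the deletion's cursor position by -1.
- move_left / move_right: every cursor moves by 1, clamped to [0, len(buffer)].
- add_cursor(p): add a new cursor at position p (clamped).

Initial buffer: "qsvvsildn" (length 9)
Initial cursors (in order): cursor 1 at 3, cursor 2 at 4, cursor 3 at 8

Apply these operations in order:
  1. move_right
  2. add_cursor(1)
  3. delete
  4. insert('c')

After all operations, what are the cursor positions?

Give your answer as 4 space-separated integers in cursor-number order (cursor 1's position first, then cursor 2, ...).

After op 1 (move_right): buffer="qsvvsildn" (len 9), cursors c1@4 c2@5 c3@9, authorship .........
After op 2 (add_cursor(1)): buffer="qsvvsildn" (len 9), cursors c4@1 c1@4 c2@5 c3@9, authorship .........
After op 3 (delete): buffer="svild" (len 5), cursors c4@0 c1@2 c2@2 c3@5, authorship .....
After op 4 (insert('c')): buffer="csvccildc" (len 9), cursors c4@1 c1@5 c2@5 c3@9, authorship 4..12...3

Answer: 5 5 9 1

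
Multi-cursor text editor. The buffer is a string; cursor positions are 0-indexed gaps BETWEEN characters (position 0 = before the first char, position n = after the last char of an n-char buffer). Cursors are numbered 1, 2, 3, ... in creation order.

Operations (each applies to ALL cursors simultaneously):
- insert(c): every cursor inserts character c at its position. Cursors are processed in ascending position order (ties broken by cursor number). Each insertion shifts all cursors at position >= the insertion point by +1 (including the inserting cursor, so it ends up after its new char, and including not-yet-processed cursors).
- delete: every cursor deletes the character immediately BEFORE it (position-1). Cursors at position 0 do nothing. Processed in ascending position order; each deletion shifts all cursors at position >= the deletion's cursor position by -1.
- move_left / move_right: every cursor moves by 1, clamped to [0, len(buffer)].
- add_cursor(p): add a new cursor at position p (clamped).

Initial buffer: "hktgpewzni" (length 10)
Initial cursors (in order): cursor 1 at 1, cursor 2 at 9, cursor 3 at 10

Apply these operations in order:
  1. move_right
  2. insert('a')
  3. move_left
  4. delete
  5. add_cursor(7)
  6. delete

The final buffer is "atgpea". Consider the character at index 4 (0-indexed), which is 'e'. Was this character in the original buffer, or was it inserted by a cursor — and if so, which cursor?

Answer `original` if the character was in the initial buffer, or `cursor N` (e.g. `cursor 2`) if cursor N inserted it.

After op 1 (move_right): buffer="hktgpewzni" (len 10), cursors c1@2 c2@10 c3@10, authorship ..........
After op 2 (insert('a')): buffer="hkatgpewzniaa" (len 13), cursors c1@3 c2@13 c3@13, authorship ..1........23
After op 3 (move_left): buffer="hkatgpewzniaa" (len 13), cursors c1@2 c2@12 c3@12, authorship ..1........23
After op 4 (delete): buffer="hatgpewzna" (len 10), cursors c1@1 c2@9 c3@9, authorship .1.......3
After op 5 (add_cursor(7)): buffer="hatgpewzna" (len 10), cursors c1@1 c4@7 c2@9 c3@9, authorship .1.......3
After op 6 (delete): buffer="atgpea" (len 6), cursors c1@0 c2@5 c3@5 c4@5, authorship 1....3
Authorship (.=original, N=cursor N): 1 . . . . 3
Index 4: author = original

Answer: original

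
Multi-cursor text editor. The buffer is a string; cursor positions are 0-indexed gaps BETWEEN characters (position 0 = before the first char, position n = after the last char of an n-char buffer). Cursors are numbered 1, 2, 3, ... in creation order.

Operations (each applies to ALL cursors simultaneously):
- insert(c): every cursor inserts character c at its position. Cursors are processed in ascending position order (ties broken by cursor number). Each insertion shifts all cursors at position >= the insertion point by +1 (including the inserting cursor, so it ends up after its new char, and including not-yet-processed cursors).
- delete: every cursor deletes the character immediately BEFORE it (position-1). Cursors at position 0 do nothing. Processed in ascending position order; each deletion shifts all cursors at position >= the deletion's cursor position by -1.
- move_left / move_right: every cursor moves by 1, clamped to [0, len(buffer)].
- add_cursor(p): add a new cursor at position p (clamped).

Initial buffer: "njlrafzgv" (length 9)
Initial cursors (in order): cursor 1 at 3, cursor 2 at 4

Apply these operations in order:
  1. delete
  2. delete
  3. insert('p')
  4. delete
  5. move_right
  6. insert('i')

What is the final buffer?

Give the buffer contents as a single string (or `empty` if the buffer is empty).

Answer: aiifzgv

Derivation:
After op 1 (delete): buffer="njafzgv" (len 7), cursors c1@2 c2@2, authorship .......
After op 2 (delete): buffer="afzgv" (len 5), cursors c1@0 c2@0, authorship .....
After op 3 (insert('p')): buffer="ppafzgv" (len 7), cursors c1@2 c2@2, authorship 12.....
After op 4 (delete): buffer="afzgv" (len 5), cursors c1@0 c2@0, authorship .....
After op 5 (move_right): buffer="afzgv" (len 5), cursors c1@1 c2@1, authorship .....
After op 6 (insert('i')): buffer="aiifzgv" (len 7), cursors c1@3 c2@3, authorship .12....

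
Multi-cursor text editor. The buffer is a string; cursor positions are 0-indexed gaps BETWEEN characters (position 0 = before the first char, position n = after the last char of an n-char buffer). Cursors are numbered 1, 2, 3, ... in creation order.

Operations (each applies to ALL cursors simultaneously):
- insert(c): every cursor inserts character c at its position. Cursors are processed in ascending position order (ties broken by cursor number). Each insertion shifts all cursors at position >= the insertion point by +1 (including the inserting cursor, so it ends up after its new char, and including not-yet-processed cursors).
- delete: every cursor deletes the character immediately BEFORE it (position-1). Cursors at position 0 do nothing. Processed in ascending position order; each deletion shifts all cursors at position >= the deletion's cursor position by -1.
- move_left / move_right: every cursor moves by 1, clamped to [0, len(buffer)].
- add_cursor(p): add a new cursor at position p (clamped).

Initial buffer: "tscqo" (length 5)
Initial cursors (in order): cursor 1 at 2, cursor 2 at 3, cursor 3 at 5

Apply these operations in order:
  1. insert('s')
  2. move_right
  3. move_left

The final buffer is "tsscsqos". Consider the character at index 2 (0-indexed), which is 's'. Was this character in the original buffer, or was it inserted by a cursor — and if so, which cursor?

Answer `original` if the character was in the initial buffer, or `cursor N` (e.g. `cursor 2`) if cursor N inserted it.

Answer: cursor 1

Derivation:
After op 1 (insert('s')): buffer="tsscsqos" (len 8), cursors c1@3 c2@5 c3@8, authorship ..1.2..3
After op 2 (move_right): buffer="tsscsqos" (len 8), cursors c1@4 c2@6 c3@8, authorship ..1.2..3
After op 3 (move_left): buffer="tsscsqos" (len 8), cursors c1@3 c2@5 c3@7, authorship ..1.2..3
Authorship (.=original, N=cursor N): . . 1 . 2 . . 3
Index 2: author = 1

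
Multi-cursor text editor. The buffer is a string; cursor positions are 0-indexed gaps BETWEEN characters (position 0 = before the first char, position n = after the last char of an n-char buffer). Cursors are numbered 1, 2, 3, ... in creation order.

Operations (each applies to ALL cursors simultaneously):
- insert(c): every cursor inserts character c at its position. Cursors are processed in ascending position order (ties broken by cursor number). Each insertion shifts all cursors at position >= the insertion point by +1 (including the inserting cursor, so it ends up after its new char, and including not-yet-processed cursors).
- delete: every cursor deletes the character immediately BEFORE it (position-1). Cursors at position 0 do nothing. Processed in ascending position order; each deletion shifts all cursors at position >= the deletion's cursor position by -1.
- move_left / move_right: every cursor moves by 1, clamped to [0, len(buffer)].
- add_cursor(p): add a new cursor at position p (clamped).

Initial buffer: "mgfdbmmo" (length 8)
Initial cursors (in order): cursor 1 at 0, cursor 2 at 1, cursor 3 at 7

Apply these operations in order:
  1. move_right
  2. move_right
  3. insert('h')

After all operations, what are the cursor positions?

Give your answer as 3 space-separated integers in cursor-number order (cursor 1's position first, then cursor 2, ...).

After op 1 (move_right): buffer="mgfdbmmo" (len 8), cursors c1@1 c2@2 c3@8, authorship ........
After op 2 (move_right): buffer="mgfdbmmo" (len 8), cursors c1@2 c2@3 c3@8, authorship ........
After op 3 (insert('h')): buffer="mghfhdbmmoh" (len 11), cursors c1@3 c2@5 c3@11, authorship ..1.2.....3

Answer: 3 5 11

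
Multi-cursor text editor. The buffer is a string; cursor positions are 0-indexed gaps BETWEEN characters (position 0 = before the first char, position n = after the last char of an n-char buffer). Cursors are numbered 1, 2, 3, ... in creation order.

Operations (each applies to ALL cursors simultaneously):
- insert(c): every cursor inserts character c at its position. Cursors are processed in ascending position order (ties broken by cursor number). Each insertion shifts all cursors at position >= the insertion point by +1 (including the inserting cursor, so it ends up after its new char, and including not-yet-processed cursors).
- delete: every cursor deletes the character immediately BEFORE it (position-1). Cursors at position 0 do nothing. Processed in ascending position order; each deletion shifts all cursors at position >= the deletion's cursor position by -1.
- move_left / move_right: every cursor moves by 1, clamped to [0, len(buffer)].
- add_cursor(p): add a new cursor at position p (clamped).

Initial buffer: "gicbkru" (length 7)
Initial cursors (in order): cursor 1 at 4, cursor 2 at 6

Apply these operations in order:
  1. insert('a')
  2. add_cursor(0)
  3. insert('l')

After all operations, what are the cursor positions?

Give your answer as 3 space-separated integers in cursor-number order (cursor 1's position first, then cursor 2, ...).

After op 1 (insert('a')): buffer="gicbakrau" (len 9), cursors c1@5 c2@8, authorship ....1..2.
After op 2 (add_cursor(0)): buffer="gicbakrau" (len 9), cursors c3@0 c1@5 c2@8, authorship ....1..2.
After op 3 (insert('l')): buffer="lgicbalkralu" (len 12), cursors c3@1 c1@7 c2@11, authorship 3....11..22.

Answer: 7 11 1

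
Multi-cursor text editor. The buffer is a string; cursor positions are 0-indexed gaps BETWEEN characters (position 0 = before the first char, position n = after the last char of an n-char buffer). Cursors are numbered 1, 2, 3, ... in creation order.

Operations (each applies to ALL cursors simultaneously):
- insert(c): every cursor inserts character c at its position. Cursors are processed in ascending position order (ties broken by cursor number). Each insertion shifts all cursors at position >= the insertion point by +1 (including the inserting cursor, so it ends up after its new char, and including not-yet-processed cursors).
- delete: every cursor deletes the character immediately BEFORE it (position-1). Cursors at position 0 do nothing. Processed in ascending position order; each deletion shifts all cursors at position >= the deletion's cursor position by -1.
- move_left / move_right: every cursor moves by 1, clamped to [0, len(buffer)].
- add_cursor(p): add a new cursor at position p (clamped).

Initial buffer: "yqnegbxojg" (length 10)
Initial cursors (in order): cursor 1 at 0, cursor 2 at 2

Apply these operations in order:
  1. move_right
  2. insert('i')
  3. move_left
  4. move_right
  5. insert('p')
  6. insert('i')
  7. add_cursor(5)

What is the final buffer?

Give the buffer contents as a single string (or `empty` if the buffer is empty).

After op 1 (move_right): buffer="yqnegbxojg" (len 10), cursors c1@1 c2@3, authorship ..........
After op 2 (insert('i')): buffer="yiqniegbxojg" (len 12), cursors c1@2 c2@5, authorship .1..2.......
After op 3 (move_left): buffer="yiqniegbxojg" (len 12), cursors c1@1 c2@4, authorship .1..2.......
After op 4 (move_right): buffer="yiqniegbxojg" (len 12), cursors c1@2 c2@5, authorship .1..2.......
After op 5 (insert('p')): buffer="yipqnipegbxojg" (len 14), cursors c1@3 c2@7, authorship .11..22.......
After op 6 (insert('i')): buffer="yipiqnipiegbxojg" (len 16), cursors c1@4 c2@9, authorship .111..222.......
After op 7 (add_cursor(5)): buffer="yipiqnipiegbxojg" (len 16), cursors c1@4 c3@5 c2@9, authorship .111..222.......

Answer: yipiqnipiegbxojg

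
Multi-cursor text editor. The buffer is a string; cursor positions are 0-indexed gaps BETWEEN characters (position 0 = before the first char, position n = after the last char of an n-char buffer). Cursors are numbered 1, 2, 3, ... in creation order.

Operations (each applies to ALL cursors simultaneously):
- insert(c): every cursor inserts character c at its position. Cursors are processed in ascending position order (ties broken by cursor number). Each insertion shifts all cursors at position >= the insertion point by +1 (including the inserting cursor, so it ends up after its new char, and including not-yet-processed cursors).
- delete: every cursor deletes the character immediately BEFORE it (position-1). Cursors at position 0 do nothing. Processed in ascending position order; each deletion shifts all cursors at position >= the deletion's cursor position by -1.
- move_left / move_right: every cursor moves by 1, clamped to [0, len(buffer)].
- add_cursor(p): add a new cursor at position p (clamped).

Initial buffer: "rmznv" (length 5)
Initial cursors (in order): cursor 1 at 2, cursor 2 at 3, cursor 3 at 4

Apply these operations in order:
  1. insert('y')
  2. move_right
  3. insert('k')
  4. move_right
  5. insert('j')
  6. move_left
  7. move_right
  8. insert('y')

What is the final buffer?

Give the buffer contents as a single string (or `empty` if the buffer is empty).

Answer: rmyzkyjynkyjyvkjy

Derivation:
After op 1 (insert('y')): buffer="rmyzynyv" (len 8), cursors c1@3 c2@5 c3@7, authorship ..1.2.3.
After op 2 (move_right): buffer="rmyzynyv" (len 8), cursors c1@4 c2@6 c3@8, authorship ..1.2.3.
After op 3 (insert('k')): buffer="rmyzkynkyvk" (len 11), cursors c1@5 c2@8 c3@11, authorship ..1.12.23.3
After op 4 (move_right): buffer="rmyzkynkyvk" (len 11), cursors c1@6 c2@9 c3@11, authorship ..1.12.23.3
After op 5 (insert('j')): buffer="rmyzkyjnkyjvkj" (len 14), cursors c1@7 c2@11 c3@14, authorship ..1.121.232.33
After op 6 (move_left): buffer="rmyzkyjnkyjvkj" (len 14), cursors c1@6 c2@10 c3@13, authorship ..1.121.232.33
After op 7 (move_right): buffer="rmyzkyjnkyjvkj" (len 14), cursors c1@7 c2@11 c3@14, authorship ..1.121.232.33
After op 8 (insert('y')): buffer="rmyzkyjynkyjyvkjy" (len 17), cursors c1@8 c2@13 c3@17, authorship ..1.1211.2322.333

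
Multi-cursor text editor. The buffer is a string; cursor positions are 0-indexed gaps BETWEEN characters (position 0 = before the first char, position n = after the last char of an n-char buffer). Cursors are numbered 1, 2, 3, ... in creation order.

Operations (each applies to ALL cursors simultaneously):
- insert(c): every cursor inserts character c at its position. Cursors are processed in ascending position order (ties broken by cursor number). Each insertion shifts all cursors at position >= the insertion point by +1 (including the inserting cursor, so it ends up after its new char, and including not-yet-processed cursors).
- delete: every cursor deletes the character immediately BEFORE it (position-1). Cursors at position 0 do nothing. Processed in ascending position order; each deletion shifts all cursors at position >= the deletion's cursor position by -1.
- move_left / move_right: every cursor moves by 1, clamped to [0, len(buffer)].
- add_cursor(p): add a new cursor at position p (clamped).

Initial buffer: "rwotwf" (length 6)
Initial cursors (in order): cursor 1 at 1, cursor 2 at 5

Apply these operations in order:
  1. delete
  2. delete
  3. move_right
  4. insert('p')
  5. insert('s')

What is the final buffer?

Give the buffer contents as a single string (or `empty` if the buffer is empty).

After op 1 (delete): buffer="wotf" (len 4), cursors c1@0 c2@3, authorship ....
After op 2 (delete): buffer="wof" (len 3), cursors c1@0 c2@2, authorship ...
After op 3 (move_right): buffer="wof" (len 3), cursors c1@1 c2@3, authorship ...
After op 4 (insert('p')): buffer="wpofp" (len 5), cursors c1@2 c2@5, authorship .1..2
After op 5 (insert('s')): buffer="wpsofps" (len 7), cursors c1@3 c2@7, authorship .11..22

Answer: wpsofps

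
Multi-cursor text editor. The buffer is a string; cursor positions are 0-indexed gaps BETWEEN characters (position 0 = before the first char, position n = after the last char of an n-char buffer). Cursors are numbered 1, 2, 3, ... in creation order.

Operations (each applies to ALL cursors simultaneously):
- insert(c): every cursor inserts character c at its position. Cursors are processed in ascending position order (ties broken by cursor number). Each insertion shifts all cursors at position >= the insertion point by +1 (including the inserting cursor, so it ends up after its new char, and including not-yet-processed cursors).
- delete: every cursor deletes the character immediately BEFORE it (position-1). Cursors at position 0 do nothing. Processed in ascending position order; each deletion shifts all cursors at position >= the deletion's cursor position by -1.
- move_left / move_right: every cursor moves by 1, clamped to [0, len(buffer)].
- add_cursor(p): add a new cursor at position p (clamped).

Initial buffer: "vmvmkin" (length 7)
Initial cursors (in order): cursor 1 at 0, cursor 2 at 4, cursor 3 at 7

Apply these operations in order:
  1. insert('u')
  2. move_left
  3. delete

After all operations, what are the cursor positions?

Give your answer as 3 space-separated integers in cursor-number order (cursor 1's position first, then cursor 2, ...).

Answer: 0 4 7

Derivation:
After op 1 (insert('u')): buffer="uvmvmukinu" (len 10), cursors c1@1 c2@6 c3@10, authorship 1....2...3
After op 2 (move_left): buffer="uvmvmukinu" (len 10), cursors c1@0 c2@5 c3@9, authorship 1....2...3
After op 3 (delete): buffer="uvmvukiu" (len 8), cursors c1@0 c2@4 c3@7, authorship 1...2..3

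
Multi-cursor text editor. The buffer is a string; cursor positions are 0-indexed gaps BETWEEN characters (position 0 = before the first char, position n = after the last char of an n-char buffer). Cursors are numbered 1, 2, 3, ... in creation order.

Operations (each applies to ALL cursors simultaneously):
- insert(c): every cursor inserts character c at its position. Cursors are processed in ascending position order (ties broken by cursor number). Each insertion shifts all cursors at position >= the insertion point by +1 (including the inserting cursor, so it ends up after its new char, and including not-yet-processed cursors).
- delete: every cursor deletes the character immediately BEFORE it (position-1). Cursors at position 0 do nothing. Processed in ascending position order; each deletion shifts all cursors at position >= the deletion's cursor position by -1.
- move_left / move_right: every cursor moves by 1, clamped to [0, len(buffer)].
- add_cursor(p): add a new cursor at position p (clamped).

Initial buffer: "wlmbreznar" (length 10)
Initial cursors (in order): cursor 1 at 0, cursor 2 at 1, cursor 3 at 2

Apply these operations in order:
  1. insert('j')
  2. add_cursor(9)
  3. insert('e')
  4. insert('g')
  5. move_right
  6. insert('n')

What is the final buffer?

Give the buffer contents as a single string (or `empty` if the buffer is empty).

Answer: jegwnjeglnjegmnbreegznnar

Derivation:
After op 1 (insert('j')): buffer="jwjljmbreznar" (len 13), cursors c1@1 c2@3 c3@5, authorship 1.2.3........
After op 2 (add_cursor(9)): buffer="jwjljmbreznar" (len 13), cursors c1@1 c2@3 c3@5 c4@9, authorship 1.2.3........
After op 3 (insert('e')): buffer="jewjeljembreeznar" (len 17), cursors c1@2 c2@5 c3@8 c4@13, authorship 11.22.33....4....
After op 4 (insert('g')): buffer="jegwjegljegmbreegznar" (len 21), cursors c1@3 c2@7 c3@11 c4@17, authorship 111.222.333....44....
After op 5 (move_right): buffer="jegwjegljegmbreegznar" (len 21), cursors c1@4 c2@8 c3@12 c4@18, authorship 111.222.333....44....
After op 6 (insert('n')): buffer="jegwnjeglnjegmnbreegznnar" (len 25), cursors c1@5 c2@10 c3@15 c4@22, authorship 111.1222.2333.3...44.4...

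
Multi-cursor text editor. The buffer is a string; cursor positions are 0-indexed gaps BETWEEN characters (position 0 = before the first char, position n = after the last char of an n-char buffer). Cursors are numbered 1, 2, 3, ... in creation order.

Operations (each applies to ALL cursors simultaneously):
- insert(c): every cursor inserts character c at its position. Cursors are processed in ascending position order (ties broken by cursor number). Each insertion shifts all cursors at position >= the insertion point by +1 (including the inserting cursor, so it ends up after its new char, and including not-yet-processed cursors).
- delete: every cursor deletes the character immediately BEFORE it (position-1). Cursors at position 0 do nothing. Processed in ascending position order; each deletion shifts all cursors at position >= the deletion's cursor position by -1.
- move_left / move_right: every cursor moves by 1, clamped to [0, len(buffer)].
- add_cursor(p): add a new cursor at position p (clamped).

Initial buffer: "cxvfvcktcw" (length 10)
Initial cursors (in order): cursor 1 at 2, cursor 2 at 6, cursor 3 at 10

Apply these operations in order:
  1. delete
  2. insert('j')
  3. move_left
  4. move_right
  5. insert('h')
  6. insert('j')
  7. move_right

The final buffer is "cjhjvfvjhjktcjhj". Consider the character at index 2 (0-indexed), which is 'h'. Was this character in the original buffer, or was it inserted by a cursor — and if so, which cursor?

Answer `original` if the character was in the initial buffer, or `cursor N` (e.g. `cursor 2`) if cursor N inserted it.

Answer: cursor 1

Derivation:
After op 1 (delete): buffer="cvfvktc" (len 7), cursors c1@1 c2@4 c3@7, authorship .......
After op 2 (insert('j')): buffer="cjvfvjktcj" (len 10), cursors c1@2 c2@6 c3@10, authorship .1...2...3
After op 3 (move_left): buffer="cjvfvjktcj" (len 10), cursors c1@1 c2@5 c3@9, authorship .1...2...3
After op 4 (move_right): buffer="cjvfvjktcj" (len 10), cursors c1@2 c2@6 c3@10, authorship .1...2...3
After op 5 (insert('h')): buffer="cjhvfvjhktcjh" (len 13), cursors c1@3 c2@8 c3@13, authorship .11...22...33
After op 6 (insert('j')): buffer="cjhjvfvjhjktcjhj" (len 16), cursors c1@4 c2@10 c3@16, authorship .111...222...333
After op 7 (move_right): buffer="cjhjvfvjhjktcjhj" (len 16), cursors c1@5 c2@11 c3@16, authorship .111...222...333
Authorship (.=original, N=cursor N): . 1 1 1 . . . 2 2 2 . . . 3 3 3
Index 2: author = 1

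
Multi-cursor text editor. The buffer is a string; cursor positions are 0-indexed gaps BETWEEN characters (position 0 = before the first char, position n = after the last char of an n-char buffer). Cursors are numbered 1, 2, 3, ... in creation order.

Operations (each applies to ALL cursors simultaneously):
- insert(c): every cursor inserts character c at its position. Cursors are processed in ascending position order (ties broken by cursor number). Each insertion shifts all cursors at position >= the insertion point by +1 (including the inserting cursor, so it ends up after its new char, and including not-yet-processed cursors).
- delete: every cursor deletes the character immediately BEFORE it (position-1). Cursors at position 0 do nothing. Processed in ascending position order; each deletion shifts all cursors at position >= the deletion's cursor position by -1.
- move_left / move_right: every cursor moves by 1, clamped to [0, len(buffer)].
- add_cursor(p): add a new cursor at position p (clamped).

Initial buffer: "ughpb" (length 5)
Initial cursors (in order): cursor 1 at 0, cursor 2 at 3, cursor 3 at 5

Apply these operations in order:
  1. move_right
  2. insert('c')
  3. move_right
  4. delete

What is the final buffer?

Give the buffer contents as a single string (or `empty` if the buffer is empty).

Answer: uchpc

Derivation:
After op 1 (move_right): buffer="ughpb" (len 5), cursors c1@1 c2@4 c3@5, authorship .....
After op 2 (insert('c')): buffer="ucghpcbc" (len 8), cursors c1@2 c2@6 c3@8, authorship .1...2.3
After op 3 (move_right): buffer="ucghpcbc" (len 8), cursors c1@3 c2@7 c3@8, authorship .1...2.3
After op 4 (delete): buffer="uchpc" (len 5), cursors c1@2 c2@5 c3@5, authorship .1..2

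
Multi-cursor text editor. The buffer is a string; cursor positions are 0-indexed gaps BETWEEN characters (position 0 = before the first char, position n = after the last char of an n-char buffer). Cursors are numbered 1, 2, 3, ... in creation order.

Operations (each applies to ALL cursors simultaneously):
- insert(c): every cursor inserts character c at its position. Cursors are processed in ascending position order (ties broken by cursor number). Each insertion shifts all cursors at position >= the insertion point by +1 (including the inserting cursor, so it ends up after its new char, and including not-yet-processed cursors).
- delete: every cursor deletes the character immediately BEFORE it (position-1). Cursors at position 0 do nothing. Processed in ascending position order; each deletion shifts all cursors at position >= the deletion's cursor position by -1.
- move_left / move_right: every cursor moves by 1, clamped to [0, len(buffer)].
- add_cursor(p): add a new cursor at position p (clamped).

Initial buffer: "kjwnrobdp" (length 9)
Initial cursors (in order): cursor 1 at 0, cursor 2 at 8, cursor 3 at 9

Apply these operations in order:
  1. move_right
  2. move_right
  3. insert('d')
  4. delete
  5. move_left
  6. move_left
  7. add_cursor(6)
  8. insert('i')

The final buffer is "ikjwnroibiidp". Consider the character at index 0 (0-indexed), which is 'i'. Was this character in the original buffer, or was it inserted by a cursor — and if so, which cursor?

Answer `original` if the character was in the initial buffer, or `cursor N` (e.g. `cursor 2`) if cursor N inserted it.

Answer: cursor 1

Derivation:
After op 1 (move_right): buffer="kjwnrobdp" (len 9), cursors c1@1 c2@9 c3@9, authorship .........
After op 2 (move_right): buffer="kjwnrobdp" (len 9), cursors c1@2 c2@9 c3@9, authorship .........
After op 3 (insert('d')): buffer="kjdwnrobdpdd" (len 12), cursors c1@3 c2@12 c3@12, authorship ..1.......23
After op 4 (delete): buffer="kjwnrobdp" (len 9), cursors c1@2 c2@9 c3@9, authorship .........
After op 5 (move_left): buffer="kjwnrobdp" (len 9), cursors c1@1 c2@8 c3@8, authorship .........
After op 6 (move_left): buffer="kjwnrobdp" (len 9), cursors c1@0 c2@7 c3@7, authorship .........
After op 7 (add_cursor(6)): buffer="kjwnrobdp" (len 9), cursors c1@0 c4@6 c2@7 c3@7, authorship .........
After op 8 (insert('i')): buffer="ikjwnroibiidp" (len 13), cursors c1@1 c4@8 c2@11 c3@11, authorship 1......4.23..
Authorship (.=original, N=cursor N): 1 . . . . . . 4 . 2 3 . .
Index 0: author = 1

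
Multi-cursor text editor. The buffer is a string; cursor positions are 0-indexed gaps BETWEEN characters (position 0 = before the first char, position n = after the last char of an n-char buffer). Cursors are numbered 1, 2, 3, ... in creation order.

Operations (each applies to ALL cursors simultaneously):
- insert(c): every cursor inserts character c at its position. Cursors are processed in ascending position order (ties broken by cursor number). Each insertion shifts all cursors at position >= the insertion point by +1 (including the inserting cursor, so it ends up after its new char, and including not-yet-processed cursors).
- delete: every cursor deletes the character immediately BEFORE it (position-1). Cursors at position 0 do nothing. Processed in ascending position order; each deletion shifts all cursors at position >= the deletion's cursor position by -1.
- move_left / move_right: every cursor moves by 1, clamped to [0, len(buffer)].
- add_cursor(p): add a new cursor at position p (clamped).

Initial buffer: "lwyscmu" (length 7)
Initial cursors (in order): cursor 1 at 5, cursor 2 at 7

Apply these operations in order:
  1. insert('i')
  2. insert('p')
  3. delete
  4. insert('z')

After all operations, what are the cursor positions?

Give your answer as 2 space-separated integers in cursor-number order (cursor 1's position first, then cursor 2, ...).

Answer: 7 11

Derivation:
After op 1 (insert('i')): buffer="lwyscimui" (len 9), cursors c1@6 c2@9, authorship .....1..2
After op 2 (insert('p')): buffer="lwyscipmuip" (len 11), cursors c1@7 c2@11, authorship .....11..22
After op 3 (delete): buffer="lwyscimui" (len 9), cursors c1@6 c2@9, authorship .....1..2
After op 4 (insert('z')): buffer="lwyscizmuiz" (len 11), cursors c1@7 c2@11, authorship .....11..22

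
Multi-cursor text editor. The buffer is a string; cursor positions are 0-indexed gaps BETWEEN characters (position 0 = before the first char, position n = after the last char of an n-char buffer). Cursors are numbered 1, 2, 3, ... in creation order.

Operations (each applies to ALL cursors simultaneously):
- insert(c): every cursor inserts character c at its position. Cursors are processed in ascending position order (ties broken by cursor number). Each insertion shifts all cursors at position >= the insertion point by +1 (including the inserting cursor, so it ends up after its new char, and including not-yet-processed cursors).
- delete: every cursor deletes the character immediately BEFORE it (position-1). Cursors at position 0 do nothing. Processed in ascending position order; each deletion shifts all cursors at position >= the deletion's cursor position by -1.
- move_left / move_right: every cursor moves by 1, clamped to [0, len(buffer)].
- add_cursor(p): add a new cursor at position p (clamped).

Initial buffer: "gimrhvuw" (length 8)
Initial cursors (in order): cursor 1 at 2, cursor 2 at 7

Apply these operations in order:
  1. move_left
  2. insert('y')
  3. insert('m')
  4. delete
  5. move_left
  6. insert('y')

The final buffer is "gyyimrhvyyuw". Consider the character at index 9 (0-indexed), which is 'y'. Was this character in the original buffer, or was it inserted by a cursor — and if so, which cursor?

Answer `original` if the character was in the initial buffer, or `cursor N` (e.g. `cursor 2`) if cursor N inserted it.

Answer: cursor 2

Derivation:
After op 1 (move_left): buffer="gimrhvuw" (len 8), cursors c1@1 c2@6, authorship ........
After op 2 (insert('y')): buffer="gyimrhvyuw" (len 10), cursors c1@2 c2@8, authorship .1.....2..
After op 3 (insert('m')): buffer="gymimrhvymuw" (len 12), cursors c1@3 c2@10, authorship .11.....22..
After op 4 (delete): buffer="gyimrhvyuw" (len 10), cursors c1@2 c2@8, authorship .1.....2..
After op 5 (move_left): buffer="gyimrhvyuw" (len 10), cursors c1@1 c2@7, authorship .1.....2..
After op 6 (insert('y')): buffer="gyyimrhvyyuw" (len 12), cursors c1@2 c2@9, authorship .11.....22..
Authorship (.=original, N=cursor N): . 1 1 . . . . . 2 2 . .
Index 9: author = 2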